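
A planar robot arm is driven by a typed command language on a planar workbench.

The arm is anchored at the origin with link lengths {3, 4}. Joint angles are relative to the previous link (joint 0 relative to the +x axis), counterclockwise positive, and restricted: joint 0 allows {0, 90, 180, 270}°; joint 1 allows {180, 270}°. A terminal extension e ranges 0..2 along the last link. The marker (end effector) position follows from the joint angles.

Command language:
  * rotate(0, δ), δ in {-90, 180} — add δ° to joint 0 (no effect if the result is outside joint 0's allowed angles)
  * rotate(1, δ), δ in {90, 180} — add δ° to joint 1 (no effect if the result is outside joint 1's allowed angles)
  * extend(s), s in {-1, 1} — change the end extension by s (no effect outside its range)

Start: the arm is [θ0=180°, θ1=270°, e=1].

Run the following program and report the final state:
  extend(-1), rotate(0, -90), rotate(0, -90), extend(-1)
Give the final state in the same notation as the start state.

[θ0=0°, θ1=270°, e=0]

start: [θ0=180°, θ1=270°, e=1]
step 1 (extend(-1)): [θ0=180°, θ1=270°, e=0]
step 2 (rotate(0, -90)): [θ0=90°, θ1=270°, e=0]
step 3 (rotate(0, -90)): [θ0=0°, θ1=270°, e=0]
step 4 (extend(-1)): [θ0=0°, θ1=270°, e=0]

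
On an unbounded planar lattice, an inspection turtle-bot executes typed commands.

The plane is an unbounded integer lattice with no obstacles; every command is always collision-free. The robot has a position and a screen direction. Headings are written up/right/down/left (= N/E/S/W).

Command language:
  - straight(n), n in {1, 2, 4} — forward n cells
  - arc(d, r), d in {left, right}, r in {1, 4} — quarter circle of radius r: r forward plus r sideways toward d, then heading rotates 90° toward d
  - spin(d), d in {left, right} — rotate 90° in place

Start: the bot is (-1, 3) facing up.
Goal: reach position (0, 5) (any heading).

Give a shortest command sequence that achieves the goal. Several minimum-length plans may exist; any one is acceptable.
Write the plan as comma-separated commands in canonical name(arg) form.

from: (-1, 3) facing up
1. straight(1) → (-1, 4) facing up
2. arc(right, 1) → (0, 5) facing right
minimal: 2 command(s), checked below 2.

straight(1), arc(right, 1)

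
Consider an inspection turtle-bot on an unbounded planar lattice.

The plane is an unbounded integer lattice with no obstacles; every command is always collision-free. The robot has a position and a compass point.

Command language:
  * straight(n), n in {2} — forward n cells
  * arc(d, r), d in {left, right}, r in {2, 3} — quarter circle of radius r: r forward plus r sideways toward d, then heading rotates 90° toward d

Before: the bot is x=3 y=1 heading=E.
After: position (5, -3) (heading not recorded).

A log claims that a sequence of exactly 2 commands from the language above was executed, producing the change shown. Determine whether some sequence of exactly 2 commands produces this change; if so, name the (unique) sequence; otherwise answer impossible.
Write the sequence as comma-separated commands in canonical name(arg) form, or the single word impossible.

key: order matters: swapping arc(right, 2) and straight(2) lands elsewhere
begin: x=3 y=1 heading=E
t=1 arc(right, 2) ⇒ x=5 y=-1 heading=S
t=2 straight(2) ⇒ x=5 y=-3 heading=S
all 25 alternatives checked — unique.

arc(right, 2), straight(2)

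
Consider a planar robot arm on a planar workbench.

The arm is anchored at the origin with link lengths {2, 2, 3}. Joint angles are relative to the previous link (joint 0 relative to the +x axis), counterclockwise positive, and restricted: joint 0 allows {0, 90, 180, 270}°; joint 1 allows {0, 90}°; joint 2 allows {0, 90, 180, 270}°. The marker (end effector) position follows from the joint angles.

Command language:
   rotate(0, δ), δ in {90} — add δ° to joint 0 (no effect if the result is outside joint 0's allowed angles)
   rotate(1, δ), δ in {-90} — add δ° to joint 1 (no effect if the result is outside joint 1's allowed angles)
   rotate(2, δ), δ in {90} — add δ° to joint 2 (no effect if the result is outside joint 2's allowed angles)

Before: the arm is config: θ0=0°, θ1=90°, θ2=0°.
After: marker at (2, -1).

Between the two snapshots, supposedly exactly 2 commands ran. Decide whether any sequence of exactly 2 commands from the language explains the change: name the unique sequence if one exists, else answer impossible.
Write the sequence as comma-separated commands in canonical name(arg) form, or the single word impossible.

rotate(2, 90), rotate(2, 90)

start: config: θ0=0°, θ1=90°, θ2=0°
t=1 rotate(2, 90) ⇒ config: θ0=0°, θ1=90°, θ2=90°
t=2 rotate(2, 90) ⇒ config: θ0=0°, θ1=90°, θ2=180°
no other 2-command option fits: unique.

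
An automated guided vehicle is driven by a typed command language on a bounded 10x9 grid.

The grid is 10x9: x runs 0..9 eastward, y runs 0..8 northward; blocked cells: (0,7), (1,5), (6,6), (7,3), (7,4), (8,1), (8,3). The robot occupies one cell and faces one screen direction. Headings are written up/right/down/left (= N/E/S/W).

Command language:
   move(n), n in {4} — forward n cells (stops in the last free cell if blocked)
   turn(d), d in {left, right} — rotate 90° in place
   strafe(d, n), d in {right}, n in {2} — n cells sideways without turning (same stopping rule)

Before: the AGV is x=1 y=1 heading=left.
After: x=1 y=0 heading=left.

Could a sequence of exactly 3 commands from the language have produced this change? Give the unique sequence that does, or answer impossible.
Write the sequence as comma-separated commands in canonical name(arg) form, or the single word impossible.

key: still facing W at the end — net rotation zero over 3 steps
from: x=1 y=1 heading=left
1. turn(left) → x=1 y=1 heading=down
2. move(4) → x=1 y=0 heading=down
3. turn(right) → x=1 y=0 heading=left
no rival 3-sequence matches.

turn(left), move(4), turn(right)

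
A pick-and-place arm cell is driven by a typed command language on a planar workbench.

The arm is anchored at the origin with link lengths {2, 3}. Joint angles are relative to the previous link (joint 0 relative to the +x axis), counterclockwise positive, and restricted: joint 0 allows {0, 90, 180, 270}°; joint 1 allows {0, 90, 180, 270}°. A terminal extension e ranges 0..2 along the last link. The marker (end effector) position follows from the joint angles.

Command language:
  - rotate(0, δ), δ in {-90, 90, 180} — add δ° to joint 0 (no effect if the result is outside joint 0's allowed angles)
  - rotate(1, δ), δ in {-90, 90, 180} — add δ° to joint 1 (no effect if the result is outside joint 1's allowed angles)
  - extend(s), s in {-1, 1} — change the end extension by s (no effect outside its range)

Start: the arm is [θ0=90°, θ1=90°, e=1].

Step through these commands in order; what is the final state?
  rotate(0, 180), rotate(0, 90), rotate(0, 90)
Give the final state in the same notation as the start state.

[θ0=90°, θ1=90°, e=1]

begin: [θ0=90°, θ1=90°, e=1]
1. rotate(0, 180) → [θ0=270°, θ1=90°, e=1]
2. rotate(0, 90) → [θ0=0°, θ1=90°, e=1]
3. rotate(0, 90) → [θ0=90°, θ1=90°, e=1]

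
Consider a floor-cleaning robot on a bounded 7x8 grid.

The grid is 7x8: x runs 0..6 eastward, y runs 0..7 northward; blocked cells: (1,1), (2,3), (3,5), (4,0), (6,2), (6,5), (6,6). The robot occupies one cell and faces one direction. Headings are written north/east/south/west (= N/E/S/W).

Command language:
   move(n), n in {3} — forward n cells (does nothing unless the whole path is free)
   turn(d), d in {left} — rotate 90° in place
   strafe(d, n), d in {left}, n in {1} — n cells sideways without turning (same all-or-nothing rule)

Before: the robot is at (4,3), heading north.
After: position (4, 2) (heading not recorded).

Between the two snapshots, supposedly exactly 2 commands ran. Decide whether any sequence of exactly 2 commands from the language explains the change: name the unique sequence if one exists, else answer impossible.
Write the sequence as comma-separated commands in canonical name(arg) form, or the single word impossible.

key: running strafe(left, 1) before turn(left) would end elsewhere — order is forced
initial: at (4,3), heading north
[1] after turn(left): at (4,3), heading west
[2] after strafe(left, 1): at (4,2), heading west
no other 2-command option fits: unique.

turn(left), strafe(left, 1)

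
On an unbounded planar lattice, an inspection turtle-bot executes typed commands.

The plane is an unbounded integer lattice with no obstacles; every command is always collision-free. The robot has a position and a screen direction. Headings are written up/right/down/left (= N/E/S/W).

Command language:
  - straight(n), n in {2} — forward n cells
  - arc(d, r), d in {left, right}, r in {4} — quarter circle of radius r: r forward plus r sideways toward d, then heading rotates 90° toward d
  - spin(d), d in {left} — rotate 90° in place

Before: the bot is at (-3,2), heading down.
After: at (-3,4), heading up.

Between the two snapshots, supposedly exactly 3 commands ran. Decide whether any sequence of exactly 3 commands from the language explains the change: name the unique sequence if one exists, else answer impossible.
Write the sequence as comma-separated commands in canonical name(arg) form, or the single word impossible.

key: position moved to (-3,4) AND the heading swung to N — translation plus rotation needed
t0: at (-3,2), heading down
t=1 spin(left) ⇒ at (-3,2), heading right
t=2 spin(left) ⇒ at (-3,2), heading up
t=3 straight(2) ⇒ at (-3,4), heading up
no other 3-command option fits: unique.

spin(left), spin(left), straight(2)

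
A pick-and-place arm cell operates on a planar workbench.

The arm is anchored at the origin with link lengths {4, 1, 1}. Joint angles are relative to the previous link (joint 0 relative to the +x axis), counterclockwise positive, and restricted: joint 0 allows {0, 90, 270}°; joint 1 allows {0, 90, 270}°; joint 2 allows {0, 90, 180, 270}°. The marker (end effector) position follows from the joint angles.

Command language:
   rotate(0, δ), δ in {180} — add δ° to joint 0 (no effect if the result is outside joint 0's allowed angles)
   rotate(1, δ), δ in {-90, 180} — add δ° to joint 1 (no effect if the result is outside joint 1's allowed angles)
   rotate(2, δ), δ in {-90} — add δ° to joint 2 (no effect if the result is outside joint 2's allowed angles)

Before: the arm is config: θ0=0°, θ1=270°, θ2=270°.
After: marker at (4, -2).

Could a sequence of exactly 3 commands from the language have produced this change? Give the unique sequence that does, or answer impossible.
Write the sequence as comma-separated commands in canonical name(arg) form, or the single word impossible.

rotate(2, -90), rotate(2, -90), rotate(2, -90)

start: config: θ0=0°, θ1=270°, θ2=270°
t=1 rotate(2, -90) ⇒ config: θ0=0°, θ1=270°, θ2=180°
t=2 rotate(2, -90) ⇒ config: θ0=0°, θ1=270°, θ2=90°
t=3 rotate(2, -90) ⇒ config: θ0=0°, θ1=270°, θ2=0°
no rival 3-sequence matches.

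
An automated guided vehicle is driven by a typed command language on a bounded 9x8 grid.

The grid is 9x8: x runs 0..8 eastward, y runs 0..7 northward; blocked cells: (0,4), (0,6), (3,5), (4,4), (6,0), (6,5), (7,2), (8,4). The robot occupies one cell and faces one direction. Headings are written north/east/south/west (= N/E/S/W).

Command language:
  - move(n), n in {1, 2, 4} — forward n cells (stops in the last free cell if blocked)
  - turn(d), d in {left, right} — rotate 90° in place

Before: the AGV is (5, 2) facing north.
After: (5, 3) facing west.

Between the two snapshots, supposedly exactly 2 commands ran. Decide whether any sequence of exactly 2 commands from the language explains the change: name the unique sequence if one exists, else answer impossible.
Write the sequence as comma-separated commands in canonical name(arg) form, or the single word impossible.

key: order matters: swapping move(1) and turn(left) lands elsewhere
t0: (5, 2) facing north
[1] after move(1): (5, 3) facing north
[2] after turn(left): (5, 3) facing west
no rival 2-sequence matches.

move(1), turn(left)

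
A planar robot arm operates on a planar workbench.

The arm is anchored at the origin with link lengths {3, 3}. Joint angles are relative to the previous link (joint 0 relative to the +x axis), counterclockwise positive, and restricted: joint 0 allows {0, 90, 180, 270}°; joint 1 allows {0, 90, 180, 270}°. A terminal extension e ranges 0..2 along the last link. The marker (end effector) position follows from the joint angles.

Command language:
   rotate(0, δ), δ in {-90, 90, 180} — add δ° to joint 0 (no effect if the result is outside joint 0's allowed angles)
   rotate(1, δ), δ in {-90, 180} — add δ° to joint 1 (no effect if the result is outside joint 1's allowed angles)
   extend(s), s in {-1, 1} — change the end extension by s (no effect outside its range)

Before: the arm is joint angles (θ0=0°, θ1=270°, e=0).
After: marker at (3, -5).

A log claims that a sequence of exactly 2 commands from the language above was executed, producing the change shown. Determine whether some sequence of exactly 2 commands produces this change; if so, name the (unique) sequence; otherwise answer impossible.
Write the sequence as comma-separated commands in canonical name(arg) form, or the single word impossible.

extend(1), extend(1)

begin: joint angles (θ0=0°, θ1=270°, e=0)
t=1 extend(1) ⇒ joint angles (θ0=0°, θ1=270°, e=1)
t=2 extend(1) ⇒ joint angles (θ0=0°, θ1=270°, e=2)
no other 2-command option fits: unique.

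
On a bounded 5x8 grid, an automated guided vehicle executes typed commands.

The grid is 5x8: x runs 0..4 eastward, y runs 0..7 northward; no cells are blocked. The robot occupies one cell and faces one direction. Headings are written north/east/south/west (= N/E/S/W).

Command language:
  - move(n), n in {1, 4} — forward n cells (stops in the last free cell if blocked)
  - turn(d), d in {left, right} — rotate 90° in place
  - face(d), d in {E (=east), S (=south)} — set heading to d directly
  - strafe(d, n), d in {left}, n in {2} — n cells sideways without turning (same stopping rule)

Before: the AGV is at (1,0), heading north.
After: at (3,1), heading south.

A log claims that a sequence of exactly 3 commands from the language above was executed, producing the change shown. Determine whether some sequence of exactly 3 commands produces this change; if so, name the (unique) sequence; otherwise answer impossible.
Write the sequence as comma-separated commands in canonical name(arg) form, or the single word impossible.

move(1), face(S), strafe(left, 2)

key: position moved to (3,1) AND the heading swung to S — translation plus rotation needed
t0: at (1,0), heading north
[1] after move(1): at (1,1), heading north
[2] after face(S): at (1,1), heading south
[3] after strafe(left, 2): at (3,1), heading south
all 343 alternatives checked — unique.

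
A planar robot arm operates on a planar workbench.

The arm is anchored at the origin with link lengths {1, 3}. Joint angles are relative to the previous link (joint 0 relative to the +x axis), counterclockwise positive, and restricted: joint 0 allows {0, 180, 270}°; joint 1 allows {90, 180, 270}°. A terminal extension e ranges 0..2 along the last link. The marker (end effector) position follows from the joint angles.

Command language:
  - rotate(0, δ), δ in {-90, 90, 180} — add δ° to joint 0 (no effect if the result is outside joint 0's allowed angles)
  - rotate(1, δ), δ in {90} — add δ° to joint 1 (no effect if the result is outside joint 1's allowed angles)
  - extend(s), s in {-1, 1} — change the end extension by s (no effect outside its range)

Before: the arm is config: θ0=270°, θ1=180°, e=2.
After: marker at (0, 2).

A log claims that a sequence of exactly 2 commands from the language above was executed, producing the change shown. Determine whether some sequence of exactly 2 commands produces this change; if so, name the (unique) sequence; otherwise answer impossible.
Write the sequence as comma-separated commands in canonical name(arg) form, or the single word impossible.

extend(-1), extend(-1)

start: config: θ0=270°, θ1=180°, e=2
1. extend(-1) → config: θ0=270°, θ1=180°, e=1
2. extend(-1) → config: θ0=270°, θ1=180°, e=0
all 36 alternatives checked — unique.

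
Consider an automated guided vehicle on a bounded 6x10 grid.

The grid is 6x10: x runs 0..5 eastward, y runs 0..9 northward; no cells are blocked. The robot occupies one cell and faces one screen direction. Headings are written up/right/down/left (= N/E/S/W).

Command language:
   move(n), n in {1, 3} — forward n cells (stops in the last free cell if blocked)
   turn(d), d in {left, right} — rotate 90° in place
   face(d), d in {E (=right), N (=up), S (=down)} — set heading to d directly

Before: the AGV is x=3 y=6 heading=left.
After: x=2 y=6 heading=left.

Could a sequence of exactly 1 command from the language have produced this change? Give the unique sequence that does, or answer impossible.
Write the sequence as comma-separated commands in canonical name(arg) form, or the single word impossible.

move(1)

key: heading stays W — the single command does not turn
begin: x=3 y=6 heading=left
[1] after move(1): x=2 y=6 heading=left
uniquely the one of 7 1-step routes that fits.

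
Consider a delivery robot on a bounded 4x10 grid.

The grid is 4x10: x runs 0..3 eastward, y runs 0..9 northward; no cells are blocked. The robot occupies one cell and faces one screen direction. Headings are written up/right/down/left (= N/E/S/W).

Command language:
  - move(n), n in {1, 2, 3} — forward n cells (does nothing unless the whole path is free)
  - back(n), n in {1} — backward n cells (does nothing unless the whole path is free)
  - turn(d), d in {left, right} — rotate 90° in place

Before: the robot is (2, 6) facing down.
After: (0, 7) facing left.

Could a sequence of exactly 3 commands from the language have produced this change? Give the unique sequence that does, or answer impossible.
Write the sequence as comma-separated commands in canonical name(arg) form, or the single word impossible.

key: cell and facing (now W) both changed — the 3 commands mix motion and turning
t0: (2, 6) facing down
t=1 back(1) ⇒ (2, 7) facing down
t=2 turn(right) ⇒ (2, 7) facing left
t=3 move(2) ⇒ (0, 7) facing left
all 216 alternatives checked — unique.

back(1), turn(right), move(2)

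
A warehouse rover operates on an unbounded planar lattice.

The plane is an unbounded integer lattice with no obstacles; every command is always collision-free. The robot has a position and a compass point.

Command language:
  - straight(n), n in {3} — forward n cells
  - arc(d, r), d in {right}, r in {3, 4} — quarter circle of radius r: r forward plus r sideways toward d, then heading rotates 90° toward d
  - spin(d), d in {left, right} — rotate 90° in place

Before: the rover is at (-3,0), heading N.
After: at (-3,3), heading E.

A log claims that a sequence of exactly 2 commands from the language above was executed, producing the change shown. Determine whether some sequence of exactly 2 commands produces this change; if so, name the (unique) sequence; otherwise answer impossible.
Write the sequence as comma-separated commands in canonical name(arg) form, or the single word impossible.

straight(3), spin(right)

key: running spin(right) before straight(3) would end elsewhere — order is forced
t0: at (-3,0), heading N
t=1 straight(3) ⇒ at (-3,3), heading N
t=2 spin(right) ⇒ at (-3,3), heading E
no other 2-command option fits: unique.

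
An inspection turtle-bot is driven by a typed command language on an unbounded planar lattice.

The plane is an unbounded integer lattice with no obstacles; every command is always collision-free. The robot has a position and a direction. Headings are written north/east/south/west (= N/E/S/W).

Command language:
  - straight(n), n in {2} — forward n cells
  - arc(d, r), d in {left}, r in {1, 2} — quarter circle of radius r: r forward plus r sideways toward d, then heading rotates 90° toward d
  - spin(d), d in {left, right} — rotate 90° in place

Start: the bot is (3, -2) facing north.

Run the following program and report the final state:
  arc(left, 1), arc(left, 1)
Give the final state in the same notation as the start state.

(1, -2) facing south

begin: (3, -2) facing north
[1] after arc(left, 1): (2, -1) facing west
[2] after arc(left, 1): (1, -2) facing south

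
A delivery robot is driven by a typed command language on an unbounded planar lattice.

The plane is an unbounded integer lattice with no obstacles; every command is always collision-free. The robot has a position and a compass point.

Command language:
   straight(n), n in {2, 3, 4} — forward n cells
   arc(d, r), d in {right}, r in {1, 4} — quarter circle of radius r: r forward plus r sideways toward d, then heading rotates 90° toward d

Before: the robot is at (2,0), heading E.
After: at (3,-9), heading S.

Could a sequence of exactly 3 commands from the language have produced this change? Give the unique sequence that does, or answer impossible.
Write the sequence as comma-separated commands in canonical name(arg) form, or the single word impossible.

key: cell and facing (now S) both changed — the 3 commands mix motion and turning
start: at (2,0), heading E
[1] after arc(right, 1): at (3,-1), heading S
[2] after straight(4): at (3,-5), heading S
[3] after straight(4): at (3,-9), heading S
uniquely the one of 125 3-step routes that fits.

arc(right, 1), straight(4), straight(4)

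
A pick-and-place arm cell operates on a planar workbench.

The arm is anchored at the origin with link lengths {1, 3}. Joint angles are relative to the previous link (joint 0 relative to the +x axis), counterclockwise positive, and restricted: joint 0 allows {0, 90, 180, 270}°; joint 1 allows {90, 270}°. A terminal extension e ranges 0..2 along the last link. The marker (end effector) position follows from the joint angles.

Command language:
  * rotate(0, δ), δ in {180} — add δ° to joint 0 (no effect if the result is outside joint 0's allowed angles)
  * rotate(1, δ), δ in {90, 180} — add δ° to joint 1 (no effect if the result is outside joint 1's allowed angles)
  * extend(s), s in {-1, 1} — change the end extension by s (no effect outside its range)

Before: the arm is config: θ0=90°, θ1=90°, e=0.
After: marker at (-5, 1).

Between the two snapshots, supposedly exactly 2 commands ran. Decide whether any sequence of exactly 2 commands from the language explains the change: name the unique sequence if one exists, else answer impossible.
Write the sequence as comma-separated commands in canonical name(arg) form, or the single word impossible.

extend(1), extend(1)

initial: config: θ0=90°, θ1=90°, e=0
step 1 (extend(1)): config: θ0=90°, θ1=90°, e=1
step 2 (extend(1)): config: θ0=90°, θ1=90°, e=2
all 25 alternatives checked — unique.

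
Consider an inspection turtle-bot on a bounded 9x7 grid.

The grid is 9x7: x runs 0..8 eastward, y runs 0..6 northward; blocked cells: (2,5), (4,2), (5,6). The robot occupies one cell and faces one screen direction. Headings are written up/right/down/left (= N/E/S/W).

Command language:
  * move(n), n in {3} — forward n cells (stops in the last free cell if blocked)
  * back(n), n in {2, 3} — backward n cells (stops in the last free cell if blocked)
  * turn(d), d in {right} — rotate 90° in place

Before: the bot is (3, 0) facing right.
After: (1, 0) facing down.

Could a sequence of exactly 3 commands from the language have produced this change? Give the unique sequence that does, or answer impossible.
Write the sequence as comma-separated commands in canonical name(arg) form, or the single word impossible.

key: move(3) runs into the grid edge before its full distance
begin: (3, 0) facing right
step 1 (back(2)): (1, 0) facing right
step 2 (turn(right)): (1, 0) facing down
step 3 (move(3)): (1, 0) facing down
no rival 3-sequence matches.

back(2), turn(right), move(3)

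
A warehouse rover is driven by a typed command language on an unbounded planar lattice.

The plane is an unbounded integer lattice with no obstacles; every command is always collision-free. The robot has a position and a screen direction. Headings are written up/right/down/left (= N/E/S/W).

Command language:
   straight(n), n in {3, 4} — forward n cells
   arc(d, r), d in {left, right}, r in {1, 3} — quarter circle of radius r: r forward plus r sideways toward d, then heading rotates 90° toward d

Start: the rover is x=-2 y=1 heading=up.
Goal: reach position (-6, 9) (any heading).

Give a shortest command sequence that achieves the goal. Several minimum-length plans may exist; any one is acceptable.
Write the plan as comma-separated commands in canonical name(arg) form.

straight(4), arc(left, 1), arc(right, 3)

initial: x=-2 y=1 heading=up
1. straight(4) → x=-2 y=5 heading=up
2. arc(left, 1) → x=-3 y=6 heading=left
3. arc(right, 3) → x=-6 y=9 heading=up
no 2-step plan works, so 3 is optimal.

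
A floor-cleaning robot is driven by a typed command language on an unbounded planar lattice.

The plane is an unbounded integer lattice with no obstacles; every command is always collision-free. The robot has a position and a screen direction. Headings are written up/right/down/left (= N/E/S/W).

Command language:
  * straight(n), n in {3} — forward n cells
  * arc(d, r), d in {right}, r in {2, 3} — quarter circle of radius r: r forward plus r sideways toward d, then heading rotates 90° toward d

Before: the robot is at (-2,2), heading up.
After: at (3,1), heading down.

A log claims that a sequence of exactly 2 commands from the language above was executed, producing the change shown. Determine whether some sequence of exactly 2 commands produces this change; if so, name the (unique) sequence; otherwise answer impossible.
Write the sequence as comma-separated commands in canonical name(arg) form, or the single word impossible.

key: running arc(right, 3) before arc(right, 2) would end elsewhere — order is forced
begin: at (-2,2), heading up
step 1 (arc(right, 2)): at (0,4), heading right
step 2 (arc(right, 3)): at (3,1), heading down
all 9 alternatives checked — unique.

arc(right, 2), arc(right, 3)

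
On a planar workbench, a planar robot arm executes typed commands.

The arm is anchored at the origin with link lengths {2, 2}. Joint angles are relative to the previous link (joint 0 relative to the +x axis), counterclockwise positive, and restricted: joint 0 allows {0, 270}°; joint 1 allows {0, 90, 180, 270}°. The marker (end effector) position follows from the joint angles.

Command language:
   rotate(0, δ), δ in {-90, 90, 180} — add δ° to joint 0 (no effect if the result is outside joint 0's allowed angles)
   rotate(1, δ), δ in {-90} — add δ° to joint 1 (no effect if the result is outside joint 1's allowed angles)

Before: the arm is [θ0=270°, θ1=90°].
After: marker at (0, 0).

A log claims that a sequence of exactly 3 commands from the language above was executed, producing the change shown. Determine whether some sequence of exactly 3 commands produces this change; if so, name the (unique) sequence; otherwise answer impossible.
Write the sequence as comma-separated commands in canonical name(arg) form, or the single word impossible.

begin: [θ0=270°, θ1=90°]
[1] after rotate(1, -90): [θ0=270°, θ1=0°]
[2] after rotate(1, -90): [θ0=270°, θ1=270°]
[3] after rotate(1, -90): [θ0=270°, θ1=180°]
no other 3-command option fits: unique.

rotate(1, -90), rotate(1, -90), rotate(1, -90)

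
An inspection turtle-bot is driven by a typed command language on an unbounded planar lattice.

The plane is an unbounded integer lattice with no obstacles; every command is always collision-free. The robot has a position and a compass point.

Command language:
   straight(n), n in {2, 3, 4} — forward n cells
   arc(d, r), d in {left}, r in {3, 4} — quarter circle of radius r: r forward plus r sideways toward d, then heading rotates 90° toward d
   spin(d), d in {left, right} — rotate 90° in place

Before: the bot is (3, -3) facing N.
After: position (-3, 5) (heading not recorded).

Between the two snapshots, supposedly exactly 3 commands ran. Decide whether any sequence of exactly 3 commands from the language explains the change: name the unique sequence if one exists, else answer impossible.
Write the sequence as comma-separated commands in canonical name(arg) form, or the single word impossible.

straight(4), arc(left, 4), straight(2)

key: running straight(2) before straight(4) would end elsewhere — order is forced
t0: (3, -3) facing N
1. straight(4) → (3, 1) facing N
2. arc(left, 4) → (-1, 5) facing W
3. straight(2) → (-3, 5) facing W
uniquely the one of 343 3-step routes that fits.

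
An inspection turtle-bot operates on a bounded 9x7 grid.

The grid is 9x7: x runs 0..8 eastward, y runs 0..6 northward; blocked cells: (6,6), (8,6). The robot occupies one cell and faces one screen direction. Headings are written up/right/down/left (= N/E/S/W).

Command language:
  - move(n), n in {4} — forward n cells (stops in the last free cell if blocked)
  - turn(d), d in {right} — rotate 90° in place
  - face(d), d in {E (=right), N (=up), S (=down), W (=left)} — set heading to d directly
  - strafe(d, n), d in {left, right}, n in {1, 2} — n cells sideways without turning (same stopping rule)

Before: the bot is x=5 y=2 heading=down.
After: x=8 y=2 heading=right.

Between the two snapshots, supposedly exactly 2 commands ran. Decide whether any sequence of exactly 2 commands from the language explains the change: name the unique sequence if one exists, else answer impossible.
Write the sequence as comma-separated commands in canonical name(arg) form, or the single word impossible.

face(E), move(4)

key: move(4) runs into the grid edge before its full distance
begin: x=5 y=2 heading=down
1. face(E) → x=5 y=2 heading=right
2. move(4) → x=8 y=2 heading=right
no other 2-command option fits: unique.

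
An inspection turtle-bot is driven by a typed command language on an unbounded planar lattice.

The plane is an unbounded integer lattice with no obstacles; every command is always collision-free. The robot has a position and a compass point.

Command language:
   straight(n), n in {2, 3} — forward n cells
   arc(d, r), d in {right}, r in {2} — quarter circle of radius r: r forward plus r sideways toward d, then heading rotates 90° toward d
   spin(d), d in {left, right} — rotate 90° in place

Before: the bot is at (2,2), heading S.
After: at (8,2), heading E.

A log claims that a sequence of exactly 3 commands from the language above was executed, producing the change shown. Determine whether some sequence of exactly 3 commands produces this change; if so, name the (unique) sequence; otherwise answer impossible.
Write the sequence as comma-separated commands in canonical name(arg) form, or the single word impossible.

spin(left), straight(3), straight(3)

key: running straight(3) before spin(left) would end elsewhere — order is forced
start: at (2,2), heading S
[1] after spin(left): at (2,2), heading E
[2] after straight(3): at (5,2), heading E
[3] after straight(3): at (8,2), heading E
all 125 alternatives checked — unique.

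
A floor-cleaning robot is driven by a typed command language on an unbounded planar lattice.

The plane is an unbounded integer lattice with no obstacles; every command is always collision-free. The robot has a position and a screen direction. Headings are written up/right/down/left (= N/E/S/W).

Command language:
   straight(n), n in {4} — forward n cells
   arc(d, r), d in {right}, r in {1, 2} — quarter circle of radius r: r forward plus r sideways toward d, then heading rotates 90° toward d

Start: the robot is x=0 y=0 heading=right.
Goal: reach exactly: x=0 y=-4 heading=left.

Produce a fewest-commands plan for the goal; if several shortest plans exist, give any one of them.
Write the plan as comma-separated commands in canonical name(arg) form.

start: x=0 y=0 heading=right
t=1 arc(right, 2) ⇒ x=2 y=-2 heading=down
t=2 arc(right, 2) ⇒ x=0 y=-4 heading=left
no 1-step plan works, so 2 is optimal.

arc(right, 2), arc(right, 2)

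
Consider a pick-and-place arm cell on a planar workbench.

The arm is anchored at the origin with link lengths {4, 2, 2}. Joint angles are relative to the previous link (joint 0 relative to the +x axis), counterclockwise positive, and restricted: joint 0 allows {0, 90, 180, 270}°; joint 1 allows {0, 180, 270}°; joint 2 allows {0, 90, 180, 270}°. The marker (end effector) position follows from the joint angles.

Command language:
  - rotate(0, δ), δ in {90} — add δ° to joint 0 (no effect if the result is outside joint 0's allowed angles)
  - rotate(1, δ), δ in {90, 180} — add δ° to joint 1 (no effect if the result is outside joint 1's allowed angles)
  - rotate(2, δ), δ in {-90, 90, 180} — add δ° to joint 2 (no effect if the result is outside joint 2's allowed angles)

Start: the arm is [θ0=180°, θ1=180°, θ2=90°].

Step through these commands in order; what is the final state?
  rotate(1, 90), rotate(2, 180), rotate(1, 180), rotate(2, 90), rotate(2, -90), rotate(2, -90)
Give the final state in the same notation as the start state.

[θ0=180°, θ1=270°, θ2=180°]

begin: [θ0=180°, θ1=180°, θ2=90°]
t=1 rotate(1, 90) ⇒ [θ0=180°, θ1=270°, θ2=90°]
t=2 rotate(2, 180) ⇒ [θ0=180°, θ1=270°, θ2=270°]
t=3 rotate(1, 180) ⇒ [θ0=180°, θ1=270°, θ2=270°]
t=4 rotate(2, 90) ⇒ [θ0=180°, θ1=270°, θ2=0°]
t=5 rotate(2, -90) ⇒ [θ0=180°, θ1=270°, θ2=270°]
t=6 rotate(2, -90) ⇒ [θ0=180°, θ1=270°, θ2=180°]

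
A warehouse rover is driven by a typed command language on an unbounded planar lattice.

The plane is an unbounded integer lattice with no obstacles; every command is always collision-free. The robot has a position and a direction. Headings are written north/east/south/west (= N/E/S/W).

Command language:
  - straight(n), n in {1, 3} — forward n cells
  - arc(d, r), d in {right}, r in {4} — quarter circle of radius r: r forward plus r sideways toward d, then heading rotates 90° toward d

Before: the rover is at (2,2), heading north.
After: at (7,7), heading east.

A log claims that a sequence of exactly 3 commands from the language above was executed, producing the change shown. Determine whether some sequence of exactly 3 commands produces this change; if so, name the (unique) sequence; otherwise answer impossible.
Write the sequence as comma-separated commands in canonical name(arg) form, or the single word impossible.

straight(1), arc(right, 4), straight(1)

key: cell and facing (now E) both changed — the 3 commands mix motion and turning
start: at (2,2), heading north
step 1 (straight(1)): at (2,3), heading north
step 2 (arc(right, 4)): at (6,7), heading east
step 3 (straight(1)): at (7,7), heading east
uniquely the one of 27 3-step routes that fits.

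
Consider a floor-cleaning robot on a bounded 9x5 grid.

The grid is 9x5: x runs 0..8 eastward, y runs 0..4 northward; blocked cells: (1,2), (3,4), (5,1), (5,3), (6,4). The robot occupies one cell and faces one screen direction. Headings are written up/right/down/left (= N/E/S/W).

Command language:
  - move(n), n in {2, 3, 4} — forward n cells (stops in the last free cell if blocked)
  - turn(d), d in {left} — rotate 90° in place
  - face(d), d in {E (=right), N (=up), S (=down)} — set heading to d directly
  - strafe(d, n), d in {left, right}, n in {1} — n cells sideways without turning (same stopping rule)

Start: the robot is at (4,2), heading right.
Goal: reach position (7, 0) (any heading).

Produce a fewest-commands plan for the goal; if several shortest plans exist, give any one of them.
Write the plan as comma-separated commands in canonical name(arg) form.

move(3), face(S), move(3)

start: at (4,2), heading right
1. move(3) → at (7,2), heading right
2. face(S) → at (7,2), heading down
3. move(3) → at (7,0), heading down
shorter routes all fall short; 3 is best.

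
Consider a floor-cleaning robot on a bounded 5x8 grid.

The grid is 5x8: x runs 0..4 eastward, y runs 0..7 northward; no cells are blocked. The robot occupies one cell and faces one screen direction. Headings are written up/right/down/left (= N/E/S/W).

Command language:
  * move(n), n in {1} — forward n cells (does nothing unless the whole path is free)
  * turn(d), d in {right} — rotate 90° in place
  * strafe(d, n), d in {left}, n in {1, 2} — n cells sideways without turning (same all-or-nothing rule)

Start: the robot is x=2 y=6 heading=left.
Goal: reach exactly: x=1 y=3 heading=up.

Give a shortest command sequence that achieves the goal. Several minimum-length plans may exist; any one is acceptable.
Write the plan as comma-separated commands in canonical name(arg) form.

move(1), strafe(left, 1), strafe(left, 2), turn(right)

from: x=2 y=6 heading=left
[1] after move(1): x=1 y=6 heading=left
[2] after strafe(left, 1): x=1 y=5 heading=left
[3] after strafe(left, 2): x=1 y=3 heading=left
[4] after turn(right): x=1 y=3 heading=up
nothing shorter than 4 reaches the goal.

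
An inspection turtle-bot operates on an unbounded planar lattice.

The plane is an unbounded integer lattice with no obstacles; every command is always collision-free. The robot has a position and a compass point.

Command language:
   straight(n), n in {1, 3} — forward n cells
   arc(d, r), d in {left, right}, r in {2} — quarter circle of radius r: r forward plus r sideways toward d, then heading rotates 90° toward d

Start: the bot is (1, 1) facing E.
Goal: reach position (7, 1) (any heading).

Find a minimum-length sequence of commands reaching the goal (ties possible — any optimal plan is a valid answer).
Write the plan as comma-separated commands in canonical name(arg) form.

straight(3), straight(3)

from: (1, 1) facing E
step 1 (straight(3)): (4, 1) facing E
step 2 (straight(3)): (7, 1) facing E
nothing shorter than 2 reaches the goal.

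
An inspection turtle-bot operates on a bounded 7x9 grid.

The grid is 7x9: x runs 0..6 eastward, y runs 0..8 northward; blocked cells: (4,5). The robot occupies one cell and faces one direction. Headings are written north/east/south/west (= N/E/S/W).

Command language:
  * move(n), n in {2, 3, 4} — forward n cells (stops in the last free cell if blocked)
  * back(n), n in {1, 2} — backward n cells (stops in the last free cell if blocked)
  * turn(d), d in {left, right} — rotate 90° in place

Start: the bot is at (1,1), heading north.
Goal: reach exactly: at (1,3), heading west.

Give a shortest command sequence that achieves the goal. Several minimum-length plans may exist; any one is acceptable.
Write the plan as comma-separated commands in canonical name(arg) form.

move(2), turn(left)

t0: at (1,1), heading north
t=1 move(2) ⇒ at (1,3), heading north
t=2 turn(left) ⇒ at (1,3), heading west
shorter routes all fall short; 2 is best.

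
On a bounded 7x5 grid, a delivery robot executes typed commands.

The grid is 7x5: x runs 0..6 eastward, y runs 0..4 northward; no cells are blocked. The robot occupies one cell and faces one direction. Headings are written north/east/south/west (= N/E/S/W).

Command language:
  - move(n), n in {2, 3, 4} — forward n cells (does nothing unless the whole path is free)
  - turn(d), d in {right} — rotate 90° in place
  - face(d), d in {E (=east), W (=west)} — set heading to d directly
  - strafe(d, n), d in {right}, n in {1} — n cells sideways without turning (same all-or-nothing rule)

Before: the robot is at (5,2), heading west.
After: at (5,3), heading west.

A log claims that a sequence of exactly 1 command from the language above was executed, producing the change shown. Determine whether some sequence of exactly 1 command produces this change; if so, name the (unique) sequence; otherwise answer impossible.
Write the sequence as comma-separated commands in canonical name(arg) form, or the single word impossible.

key: heading stays W — the single command does not turn
start: at (5,2), heading west
t=1 strafe(right, 1) ⇒ at (5,3), heading west
no other 1-command option fits: unique.

strafe(right, 1)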